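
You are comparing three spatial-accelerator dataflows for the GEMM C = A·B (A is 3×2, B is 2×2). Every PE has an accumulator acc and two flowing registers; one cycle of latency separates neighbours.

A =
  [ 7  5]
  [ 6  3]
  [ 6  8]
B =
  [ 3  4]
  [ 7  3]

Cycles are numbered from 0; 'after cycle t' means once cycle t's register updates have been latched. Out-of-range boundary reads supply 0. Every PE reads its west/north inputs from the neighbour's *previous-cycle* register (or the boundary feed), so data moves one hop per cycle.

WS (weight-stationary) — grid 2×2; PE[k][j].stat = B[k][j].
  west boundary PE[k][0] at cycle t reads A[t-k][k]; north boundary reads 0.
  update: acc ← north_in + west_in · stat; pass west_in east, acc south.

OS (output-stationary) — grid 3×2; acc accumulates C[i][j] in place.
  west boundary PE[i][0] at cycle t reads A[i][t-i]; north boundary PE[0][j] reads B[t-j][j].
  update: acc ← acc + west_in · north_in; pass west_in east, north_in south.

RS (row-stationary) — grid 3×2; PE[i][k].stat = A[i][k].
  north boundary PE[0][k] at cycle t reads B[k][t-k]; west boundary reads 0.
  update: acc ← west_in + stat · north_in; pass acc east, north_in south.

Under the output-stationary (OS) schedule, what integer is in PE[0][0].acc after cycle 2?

PE[0][0].acc = 56

OS (3×2). Following PE[0][0] plus its west/north inputs:
  t=0 PE[0][0]: acc=21 h=7 v=3
  t=1 PE[0][0]: acc=56 h=5 v=7
  t=2 PE[0][0]: acc=56 h=0 v=0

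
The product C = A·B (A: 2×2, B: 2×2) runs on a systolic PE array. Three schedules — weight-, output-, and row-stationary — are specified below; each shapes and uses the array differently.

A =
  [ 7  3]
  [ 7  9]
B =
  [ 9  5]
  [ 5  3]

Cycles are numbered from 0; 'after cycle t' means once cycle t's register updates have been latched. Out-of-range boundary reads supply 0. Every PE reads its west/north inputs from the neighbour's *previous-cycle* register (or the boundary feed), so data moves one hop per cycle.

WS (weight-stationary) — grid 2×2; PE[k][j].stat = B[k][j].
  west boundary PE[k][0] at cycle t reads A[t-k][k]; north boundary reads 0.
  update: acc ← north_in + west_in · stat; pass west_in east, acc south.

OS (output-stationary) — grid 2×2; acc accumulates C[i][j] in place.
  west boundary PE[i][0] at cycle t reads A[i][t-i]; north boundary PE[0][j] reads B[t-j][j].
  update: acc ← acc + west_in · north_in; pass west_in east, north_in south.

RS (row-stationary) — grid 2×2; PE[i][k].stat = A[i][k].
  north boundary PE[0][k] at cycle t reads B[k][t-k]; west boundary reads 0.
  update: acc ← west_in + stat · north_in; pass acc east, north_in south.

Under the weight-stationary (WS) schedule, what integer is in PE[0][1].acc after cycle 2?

PE[0][1].acc = 35

WS (2×2). Following PE[0][1] plus its west/north inputs:
  0: (0,0).acc=63  regs=<7,63>
  0: (0,1).acc=0  regs=<0,0>
  1: (0,0).acc=63  regs=<7,63>
  1: (0,1).acc=35  regs=<7,35>
  2: (0,0).acc=0  regs=<0,0>
  2: (0,1).acc=35  regs=<7,35>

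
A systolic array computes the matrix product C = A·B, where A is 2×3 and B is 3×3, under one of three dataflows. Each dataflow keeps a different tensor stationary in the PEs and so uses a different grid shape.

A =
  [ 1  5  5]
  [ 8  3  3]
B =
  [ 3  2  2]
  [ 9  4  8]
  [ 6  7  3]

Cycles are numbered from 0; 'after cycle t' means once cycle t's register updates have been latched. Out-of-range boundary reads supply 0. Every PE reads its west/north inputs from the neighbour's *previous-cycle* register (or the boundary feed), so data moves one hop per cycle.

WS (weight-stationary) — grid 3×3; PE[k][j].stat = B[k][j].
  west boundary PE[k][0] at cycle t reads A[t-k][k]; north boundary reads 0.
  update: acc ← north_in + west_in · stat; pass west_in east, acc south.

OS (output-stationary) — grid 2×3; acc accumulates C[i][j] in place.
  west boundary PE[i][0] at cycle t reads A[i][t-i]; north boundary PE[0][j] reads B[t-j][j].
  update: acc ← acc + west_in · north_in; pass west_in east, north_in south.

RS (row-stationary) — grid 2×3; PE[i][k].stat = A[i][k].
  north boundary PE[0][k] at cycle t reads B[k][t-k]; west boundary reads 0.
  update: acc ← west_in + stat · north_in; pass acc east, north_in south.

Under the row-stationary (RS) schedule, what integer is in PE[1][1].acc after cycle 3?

RS (2×3). Following PE[1][1] plus its west/north inputs:
  after 0 — PE[0][1] acc=0, pass-E 0, pass-S 0
  after 0 — PE[1][0] acc=0, pass-E 0, pass-S 0
  after 0 — PE[1][1] acc=0, pass-E 0, pass-S 0
  after 1 — PE[0][1] acc=48, pass-E 48, pass-S 9
  after 1 — PE[1][0] acc=24, pass-E 24, pass-S 3
  after 1 — PE[1][1] acc=0, pass-E 0, pass-S 0
  after 2 — PE[0][1] acc=22, pass-E 22, pass-S 4
  after 2 — PE[1][0] acc=16, pass-E 16, pass-S 2
  after 2 — PE[1][1] acc=51, pass-E 51, pass-S 9
  after 3 — PE[0][1] acc=42, pass-E 42, pass-S 8
  after 3 — PE[1][0] acc=16, pass-E 16, pass-S 2
  after 3 — PE[1][1] acc=28, pass-E 28, pass-S 4

PE[1][1].acc = 28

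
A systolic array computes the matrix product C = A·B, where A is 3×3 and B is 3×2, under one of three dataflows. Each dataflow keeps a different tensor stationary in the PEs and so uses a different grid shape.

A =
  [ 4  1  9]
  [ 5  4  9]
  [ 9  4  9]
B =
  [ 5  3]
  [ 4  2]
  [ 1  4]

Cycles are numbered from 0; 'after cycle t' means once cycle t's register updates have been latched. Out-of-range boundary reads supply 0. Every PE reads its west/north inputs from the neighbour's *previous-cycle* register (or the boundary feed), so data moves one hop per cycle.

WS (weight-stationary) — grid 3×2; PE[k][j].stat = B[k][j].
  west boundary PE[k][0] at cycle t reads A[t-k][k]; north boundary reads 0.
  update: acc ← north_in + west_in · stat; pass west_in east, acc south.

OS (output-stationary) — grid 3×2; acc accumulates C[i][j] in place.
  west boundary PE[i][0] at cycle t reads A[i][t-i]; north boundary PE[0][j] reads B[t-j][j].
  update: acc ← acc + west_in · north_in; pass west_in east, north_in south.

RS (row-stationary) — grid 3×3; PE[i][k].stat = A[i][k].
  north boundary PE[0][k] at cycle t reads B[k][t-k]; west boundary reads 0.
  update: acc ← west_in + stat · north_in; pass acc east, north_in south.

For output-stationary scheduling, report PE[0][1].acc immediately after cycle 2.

PE[0][1].acc = 14

OS on a 3×2 grid — tracing PE[0][1] and its feeders:
  t=0 PE[0][0]: acc=20 h=4 v=5
  t=0 PE[0][1]: acc=0 h=0 v=0
  t=1 PE[0][0]: acc=24 h=1 v=4
  t=1 PE[0][1]: acc=12 h=4 v=3
  t=2 PE[0][0]: acc=33 h=9 v=1
  t=2 PE[0][1]: acc=14 h=1 v=2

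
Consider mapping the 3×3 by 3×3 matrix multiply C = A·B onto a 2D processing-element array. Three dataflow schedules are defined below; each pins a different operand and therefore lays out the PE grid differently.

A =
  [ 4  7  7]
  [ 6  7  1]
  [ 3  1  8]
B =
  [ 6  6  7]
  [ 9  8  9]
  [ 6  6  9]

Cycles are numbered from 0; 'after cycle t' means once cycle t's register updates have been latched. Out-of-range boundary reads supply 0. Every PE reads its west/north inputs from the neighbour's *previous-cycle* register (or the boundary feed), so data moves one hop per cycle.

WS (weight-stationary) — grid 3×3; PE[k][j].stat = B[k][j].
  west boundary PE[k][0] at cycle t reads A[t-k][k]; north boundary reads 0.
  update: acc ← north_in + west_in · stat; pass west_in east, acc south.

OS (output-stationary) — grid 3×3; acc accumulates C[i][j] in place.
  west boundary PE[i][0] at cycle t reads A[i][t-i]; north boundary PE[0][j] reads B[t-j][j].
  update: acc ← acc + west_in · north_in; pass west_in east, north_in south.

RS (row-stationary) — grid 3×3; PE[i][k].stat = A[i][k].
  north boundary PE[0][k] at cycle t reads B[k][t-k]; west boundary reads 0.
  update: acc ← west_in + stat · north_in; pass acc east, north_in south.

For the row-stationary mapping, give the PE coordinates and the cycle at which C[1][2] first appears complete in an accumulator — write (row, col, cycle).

(row, col, cycle) = (1, 2, 5)

RS — PE[1][2] is where C[1][2] collects:
  0: (1,2).acc=0  regs=<0,0>
  1: (1,2).acc=0  regs=<0,0>
  2: (1,2).acc=0  regs=<0,0>
  3: (1,2).acc=105  regs=<105,6>
  4: (1,2).acc=98  regs=<98,6>
  5: (1,2).acc=114  regs=<114,9>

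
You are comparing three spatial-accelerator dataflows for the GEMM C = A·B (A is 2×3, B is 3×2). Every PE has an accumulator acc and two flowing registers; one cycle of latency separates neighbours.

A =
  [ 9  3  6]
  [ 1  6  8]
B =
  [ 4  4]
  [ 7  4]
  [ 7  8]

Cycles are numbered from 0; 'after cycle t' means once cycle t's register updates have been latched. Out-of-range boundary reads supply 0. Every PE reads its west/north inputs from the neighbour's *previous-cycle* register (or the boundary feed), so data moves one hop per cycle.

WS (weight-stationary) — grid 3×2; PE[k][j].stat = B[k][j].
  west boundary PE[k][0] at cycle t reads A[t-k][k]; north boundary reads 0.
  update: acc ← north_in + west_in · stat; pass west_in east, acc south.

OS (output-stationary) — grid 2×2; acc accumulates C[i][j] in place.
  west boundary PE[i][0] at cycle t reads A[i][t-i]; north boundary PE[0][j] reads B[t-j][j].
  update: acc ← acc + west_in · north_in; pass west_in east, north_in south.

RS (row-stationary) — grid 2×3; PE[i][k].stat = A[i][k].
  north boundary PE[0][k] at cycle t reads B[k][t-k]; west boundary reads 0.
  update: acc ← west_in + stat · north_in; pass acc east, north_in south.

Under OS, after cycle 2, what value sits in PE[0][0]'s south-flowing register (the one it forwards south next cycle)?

OS 2×2: PE[0][0] cycle-by-cycle (with neighbour feeds):
  after 0 — PE[0][0] acc=36, pass-E 9, pass-S 4
  after 1 — PE[0][0] acc=57, pass-E 3, pass-S 7
  after 2 — PE[0][0] acc=99, pass-E 6, pass-S 7

register = 7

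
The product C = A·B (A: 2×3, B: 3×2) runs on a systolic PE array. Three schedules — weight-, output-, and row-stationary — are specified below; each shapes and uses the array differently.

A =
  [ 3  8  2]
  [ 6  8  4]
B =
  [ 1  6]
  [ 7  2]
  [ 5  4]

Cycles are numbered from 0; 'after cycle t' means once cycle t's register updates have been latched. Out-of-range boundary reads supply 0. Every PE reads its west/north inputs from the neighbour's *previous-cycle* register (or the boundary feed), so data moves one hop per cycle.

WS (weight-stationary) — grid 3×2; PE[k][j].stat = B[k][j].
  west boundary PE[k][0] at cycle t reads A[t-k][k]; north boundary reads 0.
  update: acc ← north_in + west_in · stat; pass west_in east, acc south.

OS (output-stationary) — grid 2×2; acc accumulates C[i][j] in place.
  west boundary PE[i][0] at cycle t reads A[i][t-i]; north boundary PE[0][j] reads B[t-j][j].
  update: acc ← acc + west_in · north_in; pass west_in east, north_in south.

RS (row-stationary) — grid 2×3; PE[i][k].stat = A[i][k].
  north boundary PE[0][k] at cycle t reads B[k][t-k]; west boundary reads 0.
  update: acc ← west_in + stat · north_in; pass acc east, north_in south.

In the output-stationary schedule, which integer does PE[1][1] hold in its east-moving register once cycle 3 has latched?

register = 8

OS 2×2: PE[1][1] cycle-by-cycle (with neighbour feeds):
  t=0 PE[0][1]: acc=0 h=0 v=0
  t=0 PE[1][0]: acc=0 h=0 v=0
  t=0 PE[1][1]: acc=0 h=0 v=0
  t=1 PE[0][1]: acc=18 h=3 v=6
  t=1 PE[1][0]: acc=6 h=6 v=1
  t=1 PE[1][1]: acc=0 h=0 v=0
  t=2 PE[0][1]: acc=34 h=8 v=2
  t=2 PE[1][0]: acc=62 h=8 v=7
  t=2 PE[1][1]: acc=36 h=6 v=6
  t=3 PE[0][1]: acc=42 h=2 v=4
  t=3 PE[1][0]: acc=82 h=4 v=5
  t=3 PE[1][1]: acc=52 h=8 v=2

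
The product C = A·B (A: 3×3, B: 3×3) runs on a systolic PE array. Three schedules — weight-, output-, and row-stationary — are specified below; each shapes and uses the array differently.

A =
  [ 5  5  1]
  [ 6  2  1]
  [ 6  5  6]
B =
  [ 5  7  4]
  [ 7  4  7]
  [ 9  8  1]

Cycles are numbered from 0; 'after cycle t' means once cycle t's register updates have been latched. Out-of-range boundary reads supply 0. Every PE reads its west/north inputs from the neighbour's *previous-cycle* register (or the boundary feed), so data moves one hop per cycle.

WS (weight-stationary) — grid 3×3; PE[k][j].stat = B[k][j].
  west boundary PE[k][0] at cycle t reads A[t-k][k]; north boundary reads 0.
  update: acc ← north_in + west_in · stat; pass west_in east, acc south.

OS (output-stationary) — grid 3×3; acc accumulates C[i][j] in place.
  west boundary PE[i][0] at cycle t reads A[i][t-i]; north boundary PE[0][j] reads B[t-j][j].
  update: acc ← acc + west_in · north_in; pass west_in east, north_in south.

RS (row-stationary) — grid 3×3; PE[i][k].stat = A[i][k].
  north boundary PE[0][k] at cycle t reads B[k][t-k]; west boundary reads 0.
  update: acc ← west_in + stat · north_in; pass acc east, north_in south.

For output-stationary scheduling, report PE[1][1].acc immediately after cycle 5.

OS (3×3). Following PE[1][1] plus its west/north inputs:
  c0 r0c1: 0 / 0 / 0
  c0 r1c0: 0 / 0 / 0
  c0 r1c1: 0 / 0 / 0
  c1 r0c1: 35 / 5 / 7
  c1 r1c0: 30 / 6 / 5
  c1 r1c1: 0 / 0 / 0
  c2 r0c1: 55 / 5 / 4
  c2 r1c0: 44 / 2 / 7
  c2 r1c1: 42 / 6 / 7
  c3 r0c1: 63 / 1 / 8
  c3 r1c0: 53 / 1 / 9
  c3 r1c1: 50 / 2 / 4
  c4 r0c1: 63 / 0 / 0
  c4 r1c0: 53 / 0 / 0
  c4 r1c1: 58 / 1 / 8
  c5 r0c1: 63 / 0 / 0
  c5 r1c0: 53 / 0 / 0
  c5 r1c1: 58 / 0 / 0

PE[1][1].acc = 58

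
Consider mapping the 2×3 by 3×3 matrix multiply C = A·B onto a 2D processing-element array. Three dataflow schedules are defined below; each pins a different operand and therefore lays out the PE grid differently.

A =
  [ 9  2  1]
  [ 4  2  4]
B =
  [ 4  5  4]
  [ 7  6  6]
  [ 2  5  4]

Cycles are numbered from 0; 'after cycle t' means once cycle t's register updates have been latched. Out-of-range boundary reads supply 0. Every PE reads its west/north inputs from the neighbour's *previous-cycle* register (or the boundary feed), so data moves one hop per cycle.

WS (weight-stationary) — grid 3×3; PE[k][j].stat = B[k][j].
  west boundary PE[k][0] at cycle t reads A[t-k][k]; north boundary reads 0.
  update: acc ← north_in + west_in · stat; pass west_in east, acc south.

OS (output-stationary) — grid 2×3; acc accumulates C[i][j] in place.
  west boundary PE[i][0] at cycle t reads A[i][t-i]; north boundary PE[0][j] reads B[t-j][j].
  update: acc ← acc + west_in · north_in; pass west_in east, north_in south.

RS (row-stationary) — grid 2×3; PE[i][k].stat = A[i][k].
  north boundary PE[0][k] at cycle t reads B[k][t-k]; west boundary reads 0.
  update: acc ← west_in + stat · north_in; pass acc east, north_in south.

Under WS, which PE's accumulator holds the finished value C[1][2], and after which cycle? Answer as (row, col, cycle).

WS: C[1][2] accumulates in PE[2][2]:
  t=0 PE[2][2]: acc=0 h=0 v=0
  t=1 PE[2][2]: acc=0 h=0 v=0
  t=2 PE[2][2]: acc=0 h=0 v=0
  t=3 PE[2][2]: acc=0 h=0 v=0
  t=4 PE[2][2]: acc=52 h=1 v=52
  t=5 PE[2][2]: acc=44 h=4 v=44

(row, col, cycle) = (2, 2, 5)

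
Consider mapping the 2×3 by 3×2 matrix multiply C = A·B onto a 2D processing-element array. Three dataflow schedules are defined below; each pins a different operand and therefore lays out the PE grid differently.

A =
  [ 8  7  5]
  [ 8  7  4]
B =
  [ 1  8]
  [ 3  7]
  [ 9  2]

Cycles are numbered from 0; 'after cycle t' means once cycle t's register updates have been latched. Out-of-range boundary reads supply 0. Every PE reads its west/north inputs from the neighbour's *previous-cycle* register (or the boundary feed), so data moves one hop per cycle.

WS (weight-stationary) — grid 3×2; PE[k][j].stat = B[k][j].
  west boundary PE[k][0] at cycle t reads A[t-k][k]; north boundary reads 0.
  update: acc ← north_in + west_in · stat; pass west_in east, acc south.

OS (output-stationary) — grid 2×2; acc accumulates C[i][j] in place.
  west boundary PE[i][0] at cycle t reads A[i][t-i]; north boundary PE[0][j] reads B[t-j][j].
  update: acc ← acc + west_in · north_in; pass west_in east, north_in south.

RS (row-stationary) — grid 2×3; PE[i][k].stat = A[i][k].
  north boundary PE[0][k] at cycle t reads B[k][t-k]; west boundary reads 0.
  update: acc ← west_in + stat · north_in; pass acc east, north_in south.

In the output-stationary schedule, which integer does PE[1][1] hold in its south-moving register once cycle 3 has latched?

register = 7

OS 2×2: PE[1][1] cycle-by-cycle (with neighbour feeds):
  @0  [0,1]  acc 0  |  →0  ↓0
  @0  [1,0]  acc 0  |  →0  ↓0
  @0  [1,1]  acc 0  |  →0  ↓0
  @1  [0,1]  acc 64  |  →8  ↓8
  @1  [1,0]  acc 8  |  →8  ↓1
  @1  [1,1]  acc 0  |  →0  ↓0
  @2  [0,1]  acc 113  |  →7  ↓7
  @2  [1,0]  acc 29  |  →7  ↓3
  @2  [1,1]  acc 64  |  →8  ↓8
  @3  [0,1]  acc 123  |  →5  ↓2
  @3  [1,0]  acc 65  |  →4  ↓9
  @3  [1,1]  acc 113  |  →7  ↓7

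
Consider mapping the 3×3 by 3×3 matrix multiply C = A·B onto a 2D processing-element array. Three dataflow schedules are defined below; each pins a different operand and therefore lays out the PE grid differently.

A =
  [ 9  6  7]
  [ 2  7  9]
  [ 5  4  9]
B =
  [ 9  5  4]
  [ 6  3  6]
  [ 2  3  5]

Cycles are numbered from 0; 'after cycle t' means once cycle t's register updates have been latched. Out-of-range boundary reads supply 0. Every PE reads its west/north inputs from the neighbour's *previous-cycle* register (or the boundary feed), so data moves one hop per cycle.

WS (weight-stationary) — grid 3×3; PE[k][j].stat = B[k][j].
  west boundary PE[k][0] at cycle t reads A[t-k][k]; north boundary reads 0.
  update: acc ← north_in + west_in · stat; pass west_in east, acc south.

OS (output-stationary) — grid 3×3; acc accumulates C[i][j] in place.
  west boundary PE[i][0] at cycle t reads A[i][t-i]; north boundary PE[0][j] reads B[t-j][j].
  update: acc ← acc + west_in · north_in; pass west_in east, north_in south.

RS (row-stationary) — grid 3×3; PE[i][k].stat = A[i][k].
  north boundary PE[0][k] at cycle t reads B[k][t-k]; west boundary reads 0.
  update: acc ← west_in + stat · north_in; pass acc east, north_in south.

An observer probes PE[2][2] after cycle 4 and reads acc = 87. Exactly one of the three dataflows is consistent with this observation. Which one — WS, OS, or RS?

WS [3×3] PE[2][2] across cycles:
  0: (2,2).acc=0  regs=<0,0>
  1: (2,2).acc=0  regs=<0,0>
  2: (2,2).acc=0  regs=<0,0>
  3: (2,2).acc=0  regs=<0,0>
  4: (2,2).acc=107  regs=<7,107>
OS [3×3] PE[2][2] across cycles:
  0: (2,2).acc=0  regs=<0,0>
  1: (2,2).acc=0  regs=<0,0>
  2: (2,2).acc=0  regs=<0,0>
  3: (2,2).acc=0  regs=<0,0>
  4: (2,2).acc=20  regs=<5,4>
RS [3×3] PE[2][2] across cycles:
  0: (2,2).acc=0  regs=<0,0>
  1: (2,2).acc=0  regs=<0,0>
  2: (2,2).acc=0  regs=<0,0>
  3: (2,2).acc=0  regs=<0,0>
  4: (2,2).acc=87  regs=<87,2>

dataflow = RS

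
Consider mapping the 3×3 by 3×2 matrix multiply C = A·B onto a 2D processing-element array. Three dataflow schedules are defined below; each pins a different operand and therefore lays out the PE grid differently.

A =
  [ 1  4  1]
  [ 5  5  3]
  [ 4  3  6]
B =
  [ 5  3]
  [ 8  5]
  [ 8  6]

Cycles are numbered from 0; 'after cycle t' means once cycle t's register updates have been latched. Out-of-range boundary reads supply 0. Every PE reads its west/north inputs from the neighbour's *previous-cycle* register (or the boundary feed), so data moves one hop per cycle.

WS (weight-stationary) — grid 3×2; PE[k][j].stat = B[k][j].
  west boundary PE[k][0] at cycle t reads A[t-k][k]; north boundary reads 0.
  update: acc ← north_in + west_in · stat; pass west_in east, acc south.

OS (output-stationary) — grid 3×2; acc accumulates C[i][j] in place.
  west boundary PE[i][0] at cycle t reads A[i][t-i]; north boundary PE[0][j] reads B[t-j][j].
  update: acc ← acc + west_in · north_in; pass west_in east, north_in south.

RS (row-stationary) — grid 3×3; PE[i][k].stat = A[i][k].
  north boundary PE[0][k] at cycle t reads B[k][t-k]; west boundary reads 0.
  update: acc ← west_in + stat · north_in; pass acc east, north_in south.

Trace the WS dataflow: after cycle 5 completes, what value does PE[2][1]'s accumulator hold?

WS on a 3×2 grid — tracing PE[2][1] and its feeders:
  0: (1,1).acc=0  regs=<0,0>
  0: (2,0).acc=0  regs=<0,0>
  0: (2,1).acc=0  regs=<0,0>
  1: (1,1).acc=0  regs=<0,0>
  1: (2,0).acc=0  regs=<0,0>
  1: (2,1).acc=0  regs=<0,0>
  2: (1,1).acc=23  regs=<4,23>
  2: (2,0).acc=45  regs=<1,45>
  2: (2,1).acc=0  regs=<0,0>
  3: (1,1).acc=40  regs=<5,40>
  3: (2,0).acc=89  regs=<3,89>
  3: (2,1).acc=29  regs=<1,29>
  4: (1,1).acc=27  regs=<3,27>
  4: (2,0).acc=92  regs=<6,92>
  4: (2,1).acc=58  regs=<3,58>
  5: (1,1).acc=0  regs=<0,0>
  5: (2,0).acc=0  regs=<0,0>
  5: (2,1).acc=63  regs=<6,63>

PE[2][1].acc = 63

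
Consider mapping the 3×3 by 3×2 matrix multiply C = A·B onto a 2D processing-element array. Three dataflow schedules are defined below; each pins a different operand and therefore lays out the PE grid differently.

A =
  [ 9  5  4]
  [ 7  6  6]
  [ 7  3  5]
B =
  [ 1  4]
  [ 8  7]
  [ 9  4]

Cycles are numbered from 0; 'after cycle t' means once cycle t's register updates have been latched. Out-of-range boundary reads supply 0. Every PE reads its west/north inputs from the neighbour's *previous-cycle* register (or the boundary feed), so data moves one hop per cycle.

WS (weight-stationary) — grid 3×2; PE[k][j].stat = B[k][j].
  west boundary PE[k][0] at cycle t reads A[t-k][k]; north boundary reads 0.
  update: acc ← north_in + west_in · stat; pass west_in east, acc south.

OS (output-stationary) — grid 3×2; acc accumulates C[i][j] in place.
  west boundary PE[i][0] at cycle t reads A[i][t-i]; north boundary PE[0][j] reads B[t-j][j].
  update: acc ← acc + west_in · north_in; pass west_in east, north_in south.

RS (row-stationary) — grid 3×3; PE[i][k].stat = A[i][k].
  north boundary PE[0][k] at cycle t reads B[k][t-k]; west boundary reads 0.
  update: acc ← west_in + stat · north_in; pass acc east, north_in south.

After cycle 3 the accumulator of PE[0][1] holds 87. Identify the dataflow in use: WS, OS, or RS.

Under WS (3×2), PE[0][1]:
  cycle 0: PE[0][1] → acc 0, east 0, south 0
  cycle 1: PE[0][1] → acc 36, east 9, south 36
  cycle 2: PE[0][1] → acc 28, east 7, south 28
  cycle 3: PE[0][1] → acc 28, east 7, south 28
Under OS (3×2), PE[0][1]:
  cycle 0: PE[0][1] → acc 0, east 0, south 0
  cycle 1: PE[0][1] → acc 36, east 9, south 4
  cycle 2: PE[0][1] → acc 71, east 5, south 7
  cycle 3: PE[0][1] → acc 87, east 4, south 4
Under RS (3×3), PE[0][1]:
  cycle 0: PE[0][1] → acc 0, east 0, south 0
  cycle 1: PE[0][1] → acc 49, east 49, south 8
  cycle 2: PE[0][1] → acc 71, east 71, south 7
  cycle 3: PE[0][1] → acc 0, east 0, south 0

dataflow = OS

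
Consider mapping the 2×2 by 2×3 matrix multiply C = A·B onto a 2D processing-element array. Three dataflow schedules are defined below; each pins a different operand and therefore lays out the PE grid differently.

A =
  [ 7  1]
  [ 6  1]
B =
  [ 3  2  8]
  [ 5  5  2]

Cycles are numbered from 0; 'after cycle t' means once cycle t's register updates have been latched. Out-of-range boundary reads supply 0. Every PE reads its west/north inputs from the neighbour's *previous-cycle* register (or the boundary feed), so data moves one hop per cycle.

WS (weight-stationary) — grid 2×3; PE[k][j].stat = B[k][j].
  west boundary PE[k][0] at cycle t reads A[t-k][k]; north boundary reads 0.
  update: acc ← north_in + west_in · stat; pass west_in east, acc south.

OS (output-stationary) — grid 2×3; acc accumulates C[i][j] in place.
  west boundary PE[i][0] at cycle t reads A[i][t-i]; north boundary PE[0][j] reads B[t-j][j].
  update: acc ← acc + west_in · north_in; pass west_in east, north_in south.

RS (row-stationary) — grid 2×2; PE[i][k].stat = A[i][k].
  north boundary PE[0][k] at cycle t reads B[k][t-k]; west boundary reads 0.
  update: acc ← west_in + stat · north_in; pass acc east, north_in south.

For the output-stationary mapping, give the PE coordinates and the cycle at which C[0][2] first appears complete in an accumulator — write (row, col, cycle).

Under OS, C[0][2] lands at PE[0][2]:
  @0  [0,2]  acc 0  |  →0  ↓0
  @1  [0,2]  acc 0  |  →0  ↓0
  @2  [0,2]  acc 56  |  →7  ↓8
  @3  [0,2]  acc 58  |  →1  ↓2

(row, col, cycle) = (0, 2, 3)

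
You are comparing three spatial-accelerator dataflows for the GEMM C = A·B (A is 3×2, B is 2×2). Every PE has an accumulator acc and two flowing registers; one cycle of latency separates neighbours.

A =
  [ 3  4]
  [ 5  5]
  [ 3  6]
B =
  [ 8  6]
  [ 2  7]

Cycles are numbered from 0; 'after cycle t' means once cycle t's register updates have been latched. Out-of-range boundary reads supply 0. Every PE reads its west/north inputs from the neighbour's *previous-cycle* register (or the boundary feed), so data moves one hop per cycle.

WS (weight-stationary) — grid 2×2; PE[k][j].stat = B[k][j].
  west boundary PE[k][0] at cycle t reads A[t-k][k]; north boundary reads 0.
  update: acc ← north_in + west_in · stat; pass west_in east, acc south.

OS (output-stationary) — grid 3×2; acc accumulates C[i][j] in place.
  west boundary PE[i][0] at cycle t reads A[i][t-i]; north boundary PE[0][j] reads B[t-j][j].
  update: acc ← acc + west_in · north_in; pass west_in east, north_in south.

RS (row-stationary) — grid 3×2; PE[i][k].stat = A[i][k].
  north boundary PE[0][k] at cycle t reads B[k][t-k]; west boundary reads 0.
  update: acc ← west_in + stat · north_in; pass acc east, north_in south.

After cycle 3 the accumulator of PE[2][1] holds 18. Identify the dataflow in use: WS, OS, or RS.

WS: PE[2][1] is outside its 2×2 grid.
OS (3×2 grid), PE[2][1]:
  after 0 — PE[2][1] acc=0, pass-E 0, pass-S 0
  after 1 — PE[2][1] acc=0, pass-E 0, pass-S 0
  after 2 — PE[2][1] acc=0, pass-E 0, pass-S 0
  after 3 — PE[2][1] acc=18, pass-E 3, pass-S 6
RS (3×2 grid), PE[2][1]:
  after 0 — PE[2][1] acc=0, pass-E 0, pass-S 0
  after 1 — PE[2][1] acc=0, pass-E 0, pass-S 0
  after 2 — PE[2][1] acc=0, pass-E 0, pass-S 0
  after 3 — PE[2][1] acc=36, pass-E 36, pass-S 2

dataflow = OS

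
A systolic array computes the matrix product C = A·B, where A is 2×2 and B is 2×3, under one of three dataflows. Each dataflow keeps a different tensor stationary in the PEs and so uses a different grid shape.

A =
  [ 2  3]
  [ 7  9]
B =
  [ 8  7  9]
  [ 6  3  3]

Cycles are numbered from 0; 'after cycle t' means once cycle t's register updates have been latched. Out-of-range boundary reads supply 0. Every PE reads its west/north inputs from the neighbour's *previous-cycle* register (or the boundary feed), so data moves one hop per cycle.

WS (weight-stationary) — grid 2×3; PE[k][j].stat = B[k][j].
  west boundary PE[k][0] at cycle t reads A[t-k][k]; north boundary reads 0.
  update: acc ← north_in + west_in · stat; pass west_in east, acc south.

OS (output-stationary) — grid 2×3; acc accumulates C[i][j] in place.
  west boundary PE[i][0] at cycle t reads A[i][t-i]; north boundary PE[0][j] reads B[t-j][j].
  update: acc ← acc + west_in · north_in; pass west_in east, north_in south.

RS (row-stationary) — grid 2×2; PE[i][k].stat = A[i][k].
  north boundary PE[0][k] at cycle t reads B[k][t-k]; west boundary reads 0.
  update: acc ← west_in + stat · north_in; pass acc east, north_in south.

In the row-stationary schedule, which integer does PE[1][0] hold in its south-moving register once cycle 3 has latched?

register = 9

RS (2×2). Following PE[1][0] plus its west/north inputs:
  c0 r0c0: 16 / 16 / 8
  c0 r1c0: 0 / 0 / 0
  c1 r0c0: 14 / 14 / 7
  c1 r1c0: 56 / 56 / 8
  c2 r0c0: 18 / 18 / 9
  c2 r1c0: 49 / 49 / 7
  c3 r0c0: 0 / 0 / 0
  c3 r1c0: 63 / 63 / 9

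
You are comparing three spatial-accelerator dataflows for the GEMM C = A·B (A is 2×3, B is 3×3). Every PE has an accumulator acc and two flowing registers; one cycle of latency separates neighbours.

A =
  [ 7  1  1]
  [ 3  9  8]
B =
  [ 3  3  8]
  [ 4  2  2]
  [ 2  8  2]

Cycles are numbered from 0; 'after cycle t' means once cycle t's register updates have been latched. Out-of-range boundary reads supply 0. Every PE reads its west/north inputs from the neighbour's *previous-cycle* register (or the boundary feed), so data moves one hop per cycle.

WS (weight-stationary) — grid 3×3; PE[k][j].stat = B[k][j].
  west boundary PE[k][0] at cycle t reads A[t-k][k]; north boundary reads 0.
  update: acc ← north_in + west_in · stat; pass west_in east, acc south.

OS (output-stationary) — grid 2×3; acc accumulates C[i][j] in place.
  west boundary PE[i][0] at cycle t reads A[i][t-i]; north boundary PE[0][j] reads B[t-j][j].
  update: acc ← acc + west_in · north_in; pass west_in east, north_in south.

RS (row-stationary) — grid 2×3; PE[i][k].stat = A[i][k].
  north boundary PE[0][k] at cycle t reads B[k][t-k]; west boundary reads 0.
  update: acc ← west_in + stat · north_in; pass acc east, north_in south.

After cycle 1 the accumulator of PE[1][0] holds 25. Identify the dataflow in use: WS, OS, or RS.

dataflow = WS

— WS: 3×3; PE[1][0] trace:
  after 0 — PE[1][0] acc=0, pass-E 0, pass-S 0
  after 1 — PE[1][0] acc=25, pass-E 1, pass-S 25
— OS: 2×3; PE[1][0] trace:
  after 0 — PE[1][0] acc=0, pass-E 0, pass-S 0
  after 1 — PE[1][0] acc=9, pass-E 3, pass-S 3
— RS: 2×3; PE[1][0] trace:
  after 0 — PE[1][0] acc=0, pass-E 0, pass-S 0
  after 1 — PE[1][0] acc=9, pass-E 9, pass-S 3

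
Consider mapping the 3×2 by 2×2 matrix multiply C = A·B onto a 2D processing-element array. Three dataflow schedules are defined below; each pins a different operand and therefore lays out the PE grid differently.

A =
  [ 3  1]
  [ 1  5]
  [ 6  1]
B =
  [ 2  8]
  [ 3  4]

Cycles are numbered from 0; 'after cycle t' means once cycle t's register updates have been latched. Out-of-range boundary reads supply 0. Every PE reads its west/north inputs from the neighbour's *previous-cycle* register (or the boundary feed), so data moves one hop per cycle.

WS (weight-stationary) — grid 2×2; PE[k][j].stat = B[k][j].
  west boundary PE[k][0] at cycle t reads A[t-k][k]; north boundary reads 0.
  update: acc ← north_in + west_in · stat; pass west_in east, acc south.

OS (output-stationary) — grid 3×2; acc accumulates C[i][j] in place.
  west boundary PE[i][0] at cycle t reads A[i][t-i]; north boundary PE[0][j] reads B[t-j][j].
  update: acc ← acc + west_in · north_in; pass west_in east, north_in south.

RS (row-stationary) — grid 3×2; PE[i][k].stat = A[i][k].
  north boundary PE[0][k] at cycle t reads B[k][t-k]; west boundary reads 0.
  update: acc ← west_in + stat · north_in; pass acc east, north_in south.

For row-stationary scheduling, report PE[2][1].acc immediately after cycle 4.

PE[2][1].acc = 52

RS on a 3×2 grid — tracing PE[2][1] and its feeders:
  step 0 · PE1,1: acc=0; fwd→0 fwd↓0
  step 0 · PE2,0: acc=0; fwd→0 fwd↓0
  step 0 · PE2,1: acc=0; fwd→0 fwd↓0
  step 1 · PE1,1: acc=0; fwd→0 fwd↓0
  step 1 · PE2,0: acc=0; fwd→0 fwd↓0
  step 1 · PE2,1: acc=0; fwd→0 fwd↓0
  step 2 · PE1,1: acc=17; fwd→17 fwd↓3
  step 2 · PE2,0: acc=12; fwd→12 fwd↓2
  step 2 · PE2,1: acc=0; fwd→0 fwd↓0
  step 3 · PE1,1: acc=28; fwd→28 fwd↓4
  step 3 · PE2,0: acc=48; fwd→48 fwd↓8
  step 3 · PE2,1: acc=15; fwd→15 fwd↓3
  step 4 · PE1,1: acc=0; fwd→0 fwd↓0
  step 4 · PE2,0: acc=0; fwd→0 fwd↓0
  step 4 · PE2,1: acc=52; fwd→52 fwd↓4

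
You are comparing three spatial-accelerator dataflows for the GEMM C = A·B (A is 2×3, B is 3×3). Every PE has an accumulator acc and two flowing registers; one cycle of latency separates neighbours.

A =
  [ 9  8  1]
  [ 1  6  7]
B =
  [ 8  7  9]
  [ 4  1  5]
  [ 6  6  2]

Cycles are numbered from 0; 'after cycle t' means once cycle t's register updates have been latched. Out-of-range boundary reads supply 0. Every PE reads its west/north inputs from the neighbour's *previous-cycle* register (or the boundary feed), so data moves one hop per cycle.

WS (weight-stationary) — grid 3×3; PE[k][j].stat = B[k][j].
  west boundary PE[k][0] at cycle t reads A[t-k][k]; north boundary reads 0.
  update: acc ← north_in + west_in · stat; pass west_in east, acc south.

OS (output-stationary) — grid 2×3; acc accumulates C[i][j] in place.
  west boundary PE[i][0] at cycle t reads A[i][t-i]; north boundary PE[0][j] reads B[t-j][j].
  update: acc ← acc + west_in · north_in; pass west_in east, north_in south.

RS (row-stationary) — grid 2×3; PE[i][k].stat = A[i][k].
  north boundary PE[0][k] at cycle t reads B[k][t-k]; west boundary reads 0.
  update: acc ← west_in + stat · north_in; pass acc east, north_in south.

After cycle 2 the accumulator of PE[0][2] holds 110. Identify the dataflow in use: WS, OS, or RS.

dataflow = RS

WS [3×3] PE[0][2] across cycles:
  after 0 — PE[0][2] acc=0, pass-E 0, pass-S 0
  after 1 — PE[0][2] acc=0, pass-E 0, pass-S 0
  after 2 — PE[0][2] acc=81, pass-E 9, pass-S 81
OS [2×3] PE[0][2] across cycles:
  after 0 — PE[0][2] acc=0, pass-E 0, pass-S 0
  after 1 — PE[0][2] acc=0, pass-E 0, pass-S 0
  after 2 — PE[0][2] acc=81, pass-E 9, pass-S 9
RS [2×3] PE[0][2] across cycles:
  after 0 — PE[0][2] acc=0, pass-E 0, pass-S 0
  after 1 — PE[0][2] acc=0, pass-E 0, pass-S 0
  after 2 — PE[0][2] acc=110, pass-E 110, pass-S 6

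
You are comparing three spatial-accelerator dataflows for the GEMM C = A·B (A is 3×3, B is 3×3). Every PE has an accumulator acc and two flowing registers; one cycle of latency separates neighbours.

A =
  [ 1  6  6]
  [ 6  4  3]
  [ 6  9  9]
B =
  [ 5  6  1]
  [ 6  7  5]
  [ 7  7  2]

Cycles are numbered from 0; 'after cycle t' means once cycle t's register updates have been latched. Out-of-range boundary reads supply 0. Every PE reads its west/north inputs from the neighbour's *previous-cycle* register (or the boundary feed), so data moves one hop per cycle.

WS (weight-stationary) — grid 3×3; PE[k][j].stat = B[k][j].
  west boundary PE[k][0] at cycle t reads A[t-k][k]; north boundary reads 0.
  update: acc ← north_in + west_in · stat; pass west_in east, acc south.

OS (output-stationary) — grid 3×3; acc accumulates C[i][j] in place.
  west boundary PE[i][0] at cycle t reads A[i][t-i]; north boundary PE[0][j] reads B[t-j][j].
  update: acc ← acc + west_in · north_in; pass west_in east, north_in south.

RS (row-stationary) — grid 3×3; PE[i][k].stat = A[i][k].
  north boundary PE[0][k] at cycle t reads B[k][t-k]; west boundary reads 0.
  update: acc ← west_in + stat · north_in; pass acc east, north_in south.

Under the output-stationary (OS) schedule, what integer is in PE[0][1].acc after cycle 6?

PE[0][1].acc = 90

OS on a 3×3 grid — tracing PE[0][1] and its feeders:
  c0 r0c0: 5 / 1 / 5
  c0 r0c1: 0 / 0 / 0
  c1 r0c0: 41 / 6 / 6
  c1 r0c1: 6 / 1 / 6
  c2 r0c0: 83 / 6 / 7
  c2 r0c1: 48 / 6 / 7
  c3 r0c0: 83 / 0 / 0
  c3 r0c1: 90 / 6 / 7
  c4 r0c0: 83 / 0 / 0
  c4 r0c1: 90 / 0 / 0
  c5 r0c0: 83 / 0 / 0
  c5 r0c1: 90 / 0 / 0
  c6 r0c0: 83 / 0 / 0
  c6 r0c1: 90 / 0 / 0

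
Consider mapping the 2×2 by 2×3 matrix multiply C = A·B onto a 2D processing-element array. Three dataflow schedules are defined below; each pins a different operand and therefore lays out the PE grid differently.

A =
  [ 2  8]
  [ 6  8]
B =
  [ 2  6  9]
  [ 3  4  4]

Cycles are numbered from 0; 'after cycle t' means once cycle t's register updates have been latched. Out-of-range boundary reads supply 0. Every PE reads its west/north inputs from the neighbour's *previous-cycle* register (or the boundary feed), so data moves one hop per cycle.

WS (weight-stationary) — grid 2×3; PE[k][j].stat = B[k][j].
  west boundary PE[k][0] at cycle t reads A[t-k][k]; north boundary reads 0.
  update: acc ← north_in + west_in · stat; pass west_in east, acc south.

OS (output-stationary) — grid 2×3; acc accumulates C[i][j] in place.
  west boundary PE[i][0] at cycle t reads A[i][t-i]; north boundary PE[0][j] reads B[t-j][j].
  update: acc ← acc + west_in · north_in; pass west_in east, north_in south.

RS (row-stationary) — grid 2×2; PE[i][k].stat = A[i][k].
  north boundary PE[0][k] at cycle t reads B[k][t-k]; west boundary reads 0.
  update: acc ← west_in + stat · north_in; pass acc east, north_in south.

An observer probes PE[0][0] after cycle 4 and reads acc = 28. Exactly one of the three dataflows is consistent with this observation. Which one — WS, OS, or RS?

dataflow = OS

WS (2×3 grid), PE[0][0]:
  cycle 0: PE[0][0] → acc 4, east 2, south 4
  cycle 1: PE[0][0] → acc 12, east 6, south 12
  cycle 2: PE[0][0] → acc 0, east 0, south 0
  cycle 3: PE[0][0] → acc 0, east 0, south 0
  cycle 4: PE[0][0] → acc 0, east 0, south 0
OS (2×3 grid), PE[0][0]:
  cycle 0: PE[0][0] → acc 4, east 2, south 2
  cycle 1: PE[0][0] → acc 28, east 8, south 3
  cycle 2: PE[0][0] → acc 28, east 0, south 0
  cycle 3: PE[0][0] → acc 28, east 0, south 0
  cycle 4: PE[0][0] → acc 28, east 0, south 0
RS (2×2 grid), PE[0][0]:
  cycle 0: PE[0][0] → acc 4, east 4, south 2
  cycle 1: PE[0][0] → acc 12, east 12, south 6
  cycle 2: PE[0][0] → acc 18, east 18, south 9
  cycle 3: PE[0][0] → acc 0, east 0, south 0
  cycle 4: PE[0][0] → acc 0, east 0, south 0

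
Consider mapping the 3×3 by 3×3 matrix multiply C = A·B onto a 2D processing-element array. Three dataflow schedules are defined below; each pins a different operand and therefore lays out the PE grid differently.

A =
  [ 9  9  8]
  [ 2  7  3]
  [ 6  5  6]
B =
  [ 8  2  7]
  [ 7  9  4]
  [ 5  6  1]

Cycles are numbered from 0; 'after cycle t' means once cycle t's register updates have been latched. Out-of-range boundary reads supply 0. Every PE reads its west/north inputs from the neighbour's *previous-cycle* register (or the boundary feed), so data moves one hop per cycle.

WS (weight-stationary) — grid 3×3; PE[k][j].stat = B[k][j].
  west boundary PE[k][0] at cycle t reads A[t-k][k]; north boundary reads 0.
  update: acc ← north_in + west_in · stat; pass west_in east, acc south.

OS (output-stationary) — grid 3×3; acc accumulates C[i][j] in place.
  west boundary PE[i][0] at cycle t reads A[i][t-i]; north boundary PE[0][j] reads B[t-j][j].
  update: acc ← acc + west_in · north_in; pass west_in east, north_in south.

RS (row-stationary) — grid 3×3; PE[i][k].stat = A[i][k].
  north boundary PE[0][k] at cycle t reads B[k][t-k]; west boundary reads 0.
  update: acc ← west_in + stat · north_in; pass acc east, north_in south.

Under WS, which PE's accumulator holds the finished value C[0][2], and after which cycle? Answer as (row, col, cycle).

(row, col, cycle) = (2, 2, 4)

WS — PE[2][2] is where C[0][2] collects:
  c0 r2c2: 0 / 0 / 0
  c1 r2c2: 0 / 0 / 0
  c2 r2c2: 0 / 0 / 0
  c3 r2c2: 0 / 0 / 0
  c4 r2c2: 107 / 8 / 107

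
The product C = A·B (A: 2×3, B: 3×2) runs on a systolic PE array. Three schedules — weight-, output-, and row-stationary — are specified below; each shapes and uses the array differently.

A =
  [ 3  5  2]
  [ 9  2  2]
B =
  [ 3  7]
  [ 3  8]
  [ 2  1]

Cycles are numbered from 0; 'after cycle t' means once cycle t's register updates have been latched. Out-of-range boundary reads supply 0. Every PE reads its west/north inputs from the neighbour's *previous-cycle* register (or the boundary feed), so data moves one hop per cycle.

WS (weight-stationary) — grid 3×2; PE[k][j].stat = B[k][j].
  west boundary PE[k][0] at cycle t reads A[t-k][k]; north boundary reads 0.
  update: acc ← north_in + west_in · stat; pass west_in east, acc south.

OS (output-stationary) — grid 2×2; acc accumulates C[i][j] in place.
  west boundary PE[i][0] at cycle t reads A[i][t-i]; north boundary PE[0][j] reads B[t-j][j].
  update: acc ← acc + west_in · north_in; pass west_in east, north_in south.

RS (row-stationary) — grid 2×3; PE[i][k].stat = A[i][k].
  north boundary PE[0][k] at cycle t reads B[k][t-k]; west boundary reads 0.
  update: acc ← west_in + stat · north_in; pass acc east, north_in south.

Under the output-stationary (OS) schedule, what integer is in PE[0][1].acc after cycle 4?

OS 2×2: PE[0][1] cycle-by-cycle (with neighbour feeds):
  t=0 PE[0][0]: acc=9 h=3 v=3
  t=0 PE[0][1]: acc=0 h=0 v=0
  t=1 PE[0][0]: acc=24 h=5 v=3
  t=1 PE[0][1]: acc=21 h=3 v=7
  t=2 PE[0][0]: acc=28 h=2 v=2
  t=2 PE[0][1]: acc=61 h=5 v=8
  t=3 PE[0][0]: acc=28 h=0 v=0
  t=3 PE[0][1]: acc=63 h=2 v=1
  t=4 PE[0][0]: acc=28 h=0 v=0
  t=4 PE[0][1]: acc=63 h=0 v=0

PE[0][1].acc = 63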